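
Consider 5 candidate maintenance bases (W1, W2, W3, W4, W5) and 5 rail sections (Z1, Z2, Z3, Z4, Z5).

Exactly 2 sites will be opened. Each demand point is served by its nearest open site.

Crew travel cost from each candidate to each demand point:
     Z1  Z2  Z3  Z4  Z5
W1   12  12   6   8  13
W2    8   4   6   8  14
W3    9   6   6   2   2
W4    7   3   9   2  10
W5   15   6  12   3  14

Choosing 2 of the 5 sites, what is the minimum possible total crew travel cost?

20

Open {W3, W4}.
  Z1→W4 7, Z2→W4 3, Z3→W3 6, Z4→W3 2, Z5→W3 2  ⇒ total 20.
Compare {W2, W3}: total 22.
Compare {W1, W3}: total 25.
No size-2 selection does better; minimum is 20.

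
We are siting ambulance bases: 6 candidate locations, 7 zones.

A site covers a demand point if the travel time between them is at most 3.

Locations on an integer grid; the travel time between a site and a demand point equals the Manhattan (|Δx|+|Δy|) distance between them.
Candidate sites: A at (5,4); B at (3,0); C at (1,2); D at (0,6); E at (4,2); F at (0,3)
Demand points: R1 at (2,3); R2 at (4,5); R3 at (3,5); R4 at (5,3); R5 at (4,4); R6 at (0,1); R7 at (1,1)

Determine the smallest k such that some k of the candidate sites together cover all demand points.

2

Coverage sets (demand points within 3 of each site):
  A: {R2, R3, R4, R5}
  B: {R7}
  C: {R1, R6, R7}
  D: {}
  E: {R1, R2, R4, R5}
  F: {R1, R6, R7}
No single site covers all 7 demand points.
But {A, C} covers everything, so the minimum is 2.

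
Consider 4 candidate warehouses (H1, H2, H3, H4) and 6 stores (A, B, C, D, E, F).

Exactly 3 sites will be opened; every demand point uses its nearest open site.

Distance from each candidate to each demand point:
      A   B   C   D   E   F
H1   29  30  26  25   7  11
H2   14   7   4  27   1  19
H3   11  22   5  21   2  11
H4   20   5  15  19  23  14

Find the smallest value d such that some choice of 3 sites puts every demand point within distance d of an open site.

Open {H1, H2, H4}.
  Farthest demand point is D at distance 19 (to H4); all others are ≤ 19.
With {H1, H3, H4} the worst case is 19.
With {H2, H3, H4} the worst case is 19.
No size-3 selection achieves below 19.

19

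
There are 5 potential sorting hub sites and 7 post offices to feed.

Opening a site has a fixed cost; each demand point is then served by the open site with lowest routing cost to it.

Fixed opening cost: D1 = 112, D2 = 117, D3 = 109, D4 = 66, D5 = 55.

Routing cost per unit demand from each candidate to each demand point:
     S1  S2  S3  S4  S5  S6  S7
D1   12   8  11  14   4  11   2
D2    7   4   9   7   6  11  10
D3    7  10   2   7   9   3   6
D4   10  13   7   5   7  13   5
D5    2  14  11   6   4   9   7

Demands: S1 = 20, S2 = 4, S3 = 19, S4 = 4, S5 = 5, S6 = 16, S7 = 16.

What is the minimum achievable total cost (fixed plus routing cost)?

470

Open {D3, D5}: assign each demand point to its cheapest open site.
  S1→D5 20×2=40, S2→D3 4×10=40, S3→D3 19×2=38, S4→D5 4×6=24, S5→D5 5×4=20, S6→D3 16×3=48, S7→D3 16×6=96
  routing cost 306, fixed 164 → total 470.
Compare {D1, D3, D5}: routing cost 234 + fixed 276 = 510.
Compare {D3, D4, D5}: routing cost 286 + fixed 230 = 516.
Compare {D3}: routing cost 435 + fixed 109 = 544.
All other subsets cost ≥ 510. Minimum total cost: 470.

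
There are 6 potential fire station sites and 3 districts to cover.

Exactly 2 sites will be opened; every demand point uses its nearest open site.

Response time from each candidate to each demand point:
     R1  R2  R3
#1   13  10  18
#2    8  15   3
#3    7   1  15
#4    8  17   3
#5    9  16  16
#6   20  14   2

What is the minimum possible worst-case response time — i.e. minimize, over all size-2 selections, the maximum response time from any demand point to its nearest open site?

Open {#2, #3}.
  Farthest demand point is R1 at response time 7 (to #3); all others are ≤ 7.
With {#3, #4} the worst case is 7.
With {#3, #6} the worst case is 7.
No size-2 selection achieves below 7.

7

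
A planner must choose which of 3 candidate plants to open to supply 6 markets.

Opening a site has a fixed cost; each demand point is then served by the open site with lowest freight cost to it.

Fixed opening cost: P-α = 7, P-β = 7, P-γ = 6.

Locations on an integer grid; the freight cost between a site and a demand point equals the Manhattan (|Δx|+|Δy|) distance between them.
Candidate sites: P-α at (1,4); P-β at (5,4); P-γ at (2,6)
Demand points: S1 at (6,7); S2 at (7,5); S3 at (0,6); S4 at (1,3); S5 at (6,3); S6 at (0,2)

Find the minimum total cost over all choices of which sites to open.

Open {P-α, P-β}: assign each demand point to its cheapest open site.
  S1→P-β 4, S2→P-β 3, S3→P-α 3, S4→P-α 1, S5→P-β 2, S6→P-α 3
  freight cost 16, fixed 14 → total 30.
Compare {P-β, P-γ}: freight cost 21 + fixed 13 = 34.
Compare {P-α}: freight cost 28 + fixed 7 = 35.
Compare {P-β}: freight cost 28 + fixed 7 = 35.
All other subsets cost ≥ 34. Minimum total cost: 30.

30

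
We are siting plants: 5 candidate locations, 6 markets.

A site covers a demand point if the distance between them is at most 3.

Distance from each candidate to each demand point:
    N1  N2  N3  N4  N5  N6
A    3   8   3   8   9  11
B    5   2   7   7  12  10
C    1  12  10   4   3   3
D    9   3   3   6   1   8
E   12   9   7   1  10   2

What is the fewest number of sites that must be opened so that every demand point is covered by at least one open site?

3

Coverage sets (demand points within 3 of each site):
  A: {N1, N3}
  B: {N2}
  C: {N1, N5, N6}
  D: {N2, N3, N5}
  E: {N4, N6}
No 2 sites suffice: every size-2 union leaves at least one demand point uncovered.
But {A, D, E} covers everything, so the minimum is 3.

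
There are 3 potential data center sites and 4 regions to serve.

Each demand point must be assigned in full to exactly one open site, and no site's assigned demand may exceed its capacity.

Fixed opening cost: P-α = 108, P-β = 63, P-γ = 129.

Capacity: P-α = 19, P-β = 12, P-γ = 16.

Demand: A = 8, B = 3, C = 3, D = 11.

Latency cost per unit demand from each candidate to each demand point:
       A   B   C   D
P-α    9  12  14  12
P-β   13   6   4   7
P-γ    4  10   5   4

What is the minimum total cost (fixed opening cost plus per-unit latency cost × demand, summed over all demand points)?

Open {P-β, P-γ}; cheapest assignment that respects the capacities:
  P-β (cap 12, load 11): D — cost 11×7 = 77
  P-γ (cap 16, load 14): A, B, C — cost 8×4 + 3×10 + 3×5 = 77
  Shipping 154, fixed 192 → total 346.
  Any other capacity-feasible assignment to {P-β, P-γ} ships for at least 154.
Compare {P-α, P-β}: its best feasible assignment gives total 398.
Compare {P-α, P-γ}: its best feasible assignment gives total 404.
Every other set of open sites that can feasibly serve all demand totals ≥ 398 even under its best assignment. Minimum: 346.

346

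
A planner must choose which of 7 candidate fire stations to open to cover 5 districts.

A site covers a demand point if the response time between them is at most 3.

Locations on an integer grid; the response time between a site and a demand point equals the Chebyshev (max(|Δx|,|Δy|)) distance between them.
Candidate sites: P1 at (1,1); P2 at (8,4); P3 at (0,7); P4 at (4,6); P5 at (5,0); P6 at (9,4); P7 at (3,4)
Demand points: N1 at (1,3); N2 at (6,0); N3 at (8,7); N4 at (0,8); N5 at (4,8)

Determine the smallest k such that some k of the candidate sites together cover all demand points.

4

Coverage sets (demand points within 3 of each site):
  P1: {N1}
  P2: {N3}
  P3: {N4}
  P4: {N1, N5}
  P5: {N2}
  P6: {N3}
  P7: {N1}
No 3 sites suffice: every size-3 union leaves at least one demand point uncovered.
But {P2, P3, P4, P5} covers everything, so the minimum is 4.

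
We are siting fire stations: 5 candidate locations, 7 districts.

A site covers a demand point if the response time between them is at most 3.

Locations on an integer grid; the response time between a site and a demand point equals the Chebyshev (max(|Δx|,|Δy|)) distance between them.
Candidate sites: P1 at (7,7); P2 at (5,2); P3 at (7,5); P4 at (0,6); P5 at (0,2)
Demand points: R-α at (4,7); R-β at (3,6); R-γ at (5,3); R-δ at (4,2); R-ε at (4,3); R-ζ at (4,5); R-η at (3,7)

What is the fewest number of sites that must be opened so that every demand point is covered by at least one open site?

Coverage sets (demand points within 3 of each site):
  P1: {R-α, R-ζ}
  P2: {R-γ, R-δ, R-ε, R-ζ}
  P3: {R-α, R-γ, R-δ, R-ε, R-ζ}
  P4: {R-β, R-η}
  P5: {}
No single site covers all 7 demand points.
But {P3, P4} covers everything, so the minimum is 2.

2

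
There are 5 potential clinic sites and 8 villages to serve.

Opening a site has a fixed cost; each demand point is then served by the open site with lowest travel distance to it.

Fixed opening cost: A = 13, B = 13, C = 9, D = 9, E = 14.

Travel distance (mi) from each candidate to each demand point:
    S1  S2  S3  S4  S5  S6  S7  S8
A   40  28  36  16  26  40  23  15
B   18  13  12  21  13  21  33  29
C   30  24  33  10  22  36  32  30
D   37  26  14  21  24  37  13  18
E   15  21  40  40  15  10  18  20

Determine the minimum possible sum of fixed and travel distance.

147

Open {B, C, E}: assign each demand point to its cheapest open site.
  S1→E 15, S2→B 13, S3→B 12, S4→C 10, S5→B 13, S6→E 10, S7→E 18, S8→E 20
  travel distance 111, fixed 36 → total 147.
Compare {C, D, E}: travel distance 116 + fixed 32 = 148.
Compare {B, E}: travel distance 122 + fixed 27 = 149.
Compare {B, C, D}: travel distance 118 + fixed 31 = 149.
All other subsets cost ≥ 148. Minimum total cost: 147.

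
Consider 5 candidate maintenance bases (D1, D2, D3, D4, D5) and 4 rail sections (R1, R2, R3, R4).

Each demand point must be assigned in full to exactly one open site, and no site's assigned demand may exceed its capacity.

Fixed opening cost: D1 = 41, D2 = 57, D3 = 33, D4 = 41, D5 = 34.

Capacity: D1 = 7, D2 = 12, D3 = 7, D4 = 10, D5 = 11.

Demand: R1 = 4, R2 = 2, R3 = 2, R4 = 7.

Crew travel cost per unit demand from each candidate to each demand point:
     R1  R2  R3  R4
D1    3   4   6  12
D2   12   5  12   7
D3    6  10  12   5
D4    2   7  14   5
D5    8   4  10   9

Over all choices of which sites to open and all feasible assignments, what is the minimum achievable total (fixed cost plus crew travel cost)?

155

Open {D1, D4}; cheapest assignment that respects the capacities:
  D1 (cap 7, load 6): R1, R3 — cost 4×3 + 2×6 = 24
  D4 (cap 10, load 9): R2, R4 — cost 2×7 + 7×5 = 49
  Shipping 73, fixed 82 → total 155.
  Any other capacity-feasible assignment to {D1, D4} ships for at least 73.
Compare {D3, D4}: its best feasible assignment gives total 159.
Compare {D3, D5}: its best feasible assignment gives total 162.
Every other set of open sites that can feasibly serve all demand totals ≥ 159 even under its best assignment. Minimum: 155.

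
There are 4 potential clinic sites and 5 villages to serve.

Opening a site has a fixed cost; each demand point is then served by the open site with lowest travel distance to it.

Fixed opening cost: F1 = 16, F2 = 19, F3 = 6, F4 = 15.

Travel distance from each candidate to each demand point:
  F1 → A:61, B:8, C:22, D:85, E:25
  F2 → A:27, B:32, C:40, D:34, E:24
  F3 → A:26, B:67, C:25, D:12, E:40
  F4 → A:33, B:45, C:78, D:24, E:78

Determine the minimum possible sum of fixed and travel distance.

115

Open {F1, F3}: assign each demand point to its cheapest open site.
  A→F3 26, B→F1 8, C→F1 22, D→F3 12, E→F1 25
  travel distance 93, fixed 22 → total 115.
Compare {F1, F3, F4}: travel distance 93 + fixed 37 = 130.
Compare {F1, F2, F3}: travel distance 92 + fixed 41 = 133.
Compare {F1, F4}: travel distance 112 + fixed 31 = 143.
All other subsets cost ≥ 130. Minimum total cost: 115.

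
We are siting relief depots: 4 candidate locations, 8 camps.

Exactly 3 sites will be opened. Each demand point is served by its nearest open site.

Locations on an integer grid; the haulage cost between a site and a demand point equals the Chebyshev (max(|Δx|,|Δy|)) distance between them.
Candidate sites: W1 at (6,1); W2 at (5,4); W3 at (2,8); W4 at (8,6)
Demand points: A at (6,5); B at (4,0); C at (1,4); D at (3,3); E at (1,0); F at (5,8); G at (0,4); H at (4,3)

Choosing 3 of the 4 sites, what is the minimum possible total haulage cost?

Open {W1, W2, W3}.
  A→W2 1, B→W1 2, C→W2 4, D→W2 2, E→W2 4, F→W3 3, G→W3 4, H→W2 1  ⇒ total 21.
Compare {W1, W2, W4}: total 22.
Compare {W2, W3, W4}: total 23.
No size-3 selection does better; minimum is 21.

21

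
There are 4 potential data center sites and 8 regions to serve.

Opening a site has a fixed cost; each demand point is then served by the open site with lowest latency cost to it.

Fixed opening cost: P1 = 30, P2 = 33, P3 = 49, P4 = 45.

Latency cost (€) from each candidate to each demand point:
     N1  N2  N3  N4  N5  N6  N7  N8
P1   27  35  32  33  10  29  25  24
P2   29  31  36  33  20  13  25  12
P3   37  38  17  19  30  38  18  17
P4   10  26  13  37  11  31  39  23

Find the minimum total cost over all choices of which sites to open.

221

Open {P2, P4}: assign each demand point to its cheapest open site.
  N1→P4 10, N2→P4 26, N3→P4 13, N4→P2 33, N5→P4 11, N6→P2 13, N7→P2 25, N8→P2 12
  latency cost 143, fixed 78 → total 221.
Compare {P2}: latency cost 199 + fixed 33 = 232.
Compare {P4}: latency cost 190 + fixed 45 = 235.
Compare {P3, P4}: latency cost 145 + fixed 94 = 239.
All other subsets cost ≥ 232. Minimum total cost: 221.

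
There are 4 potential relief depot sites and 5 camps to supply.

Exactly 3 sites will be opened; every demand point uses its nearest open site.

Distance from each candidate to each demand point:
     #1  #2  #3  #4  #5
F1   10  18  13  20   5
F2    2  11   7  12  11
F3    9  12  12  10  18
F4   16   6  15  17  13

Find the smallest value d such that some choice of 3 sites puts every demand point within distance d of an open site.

11

Open {F1, F2, F3}.
  Farthest demand point is #2 at distance 11 (to F2); all others are ≤ 11.
With {F2, F3, F4} the worst case is 11.
With {F1, F2, F4} the worst case is 12.
No size-3 selection achieves below 11.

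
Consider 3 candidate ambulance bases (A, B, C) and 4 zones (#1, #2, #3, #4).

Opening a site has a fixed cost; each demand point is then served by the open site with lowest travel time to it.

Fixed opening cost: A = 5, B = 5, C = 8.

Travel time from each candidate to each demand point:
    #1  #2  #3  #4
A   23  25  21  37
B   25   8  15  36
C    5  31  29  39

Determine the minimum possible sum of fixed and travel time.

77

Open {B, C}: assign each demand point to its cheapest open site.
  #1→C 5, #2→B 8, #3→B 15, #4→B 36
  travel time 64, fixed 13 → total 77.
Compare {A, B, C}: travel time 64 + fixed 18 = 82.
Compare {B}: travel time 84 + fixed 5 = 89.
Compare {A, B}: travel time 82 + fixed 10 = 92.
All other subsets cost ≥ 82. Minimum total cost: 77.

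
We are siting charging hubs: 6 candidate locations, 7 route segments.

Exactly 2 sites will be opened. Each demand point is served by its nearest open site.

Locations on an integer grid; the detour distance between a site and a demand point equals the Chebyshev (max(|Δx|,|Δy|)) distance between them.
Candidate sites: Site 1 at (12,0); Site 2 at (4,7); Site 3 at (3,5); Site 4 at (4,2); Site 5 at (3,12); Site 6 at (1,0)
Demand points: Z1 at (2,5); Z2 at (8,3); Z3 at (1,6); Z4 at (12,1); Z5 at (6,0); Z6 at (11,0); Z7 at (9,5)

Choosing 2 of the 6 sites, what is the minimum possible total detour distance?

19

Open {Site 1, Site 3}.
  Z1→Site 3 1, Z2→Site 1 4, Z3→Site 3 2, Z4→Site 1 1, Z5→Site 3 5, Z6→Site 1 1, Z7→Site 1 5  ⇒ total 19.
Compare {Site 1, Site 4}: total 20.
Compare {Site 1, Site 2}: total 22.
No size-2 selection does better; minimum is 19.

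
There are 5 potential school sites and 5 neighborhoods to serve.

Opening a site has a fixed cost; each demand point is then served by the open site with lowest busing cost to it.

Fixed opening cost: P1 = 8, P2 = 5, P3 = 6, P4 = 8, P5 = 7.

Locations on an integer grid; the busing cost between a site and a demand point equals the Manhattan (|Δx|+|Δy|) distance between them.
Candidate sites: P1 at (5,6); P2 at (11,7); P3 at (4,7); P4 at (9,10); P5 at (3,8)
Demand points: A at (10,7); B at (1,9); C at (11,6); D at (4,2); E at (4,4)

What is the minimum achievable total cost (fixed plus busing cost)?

Open {P2, P3}: assign each demand point to its cheapest open site.
  A→P2 1, B→P3 5, C→P2 1, D→P3 5, E→P3 3
  busing cost 15, fixed 11 → total 26.
Compare {P2, P5}: busing cost 17 + fixed 12 = 29.
Compare {P1, P2}: busing cost 17 + fixed 13 = 30.
Compare {P2, P3, P5}: busing cost 13 + fixed 18 = 31.
All other subsets cost ≥ 29. Minimum total cost: 26.

26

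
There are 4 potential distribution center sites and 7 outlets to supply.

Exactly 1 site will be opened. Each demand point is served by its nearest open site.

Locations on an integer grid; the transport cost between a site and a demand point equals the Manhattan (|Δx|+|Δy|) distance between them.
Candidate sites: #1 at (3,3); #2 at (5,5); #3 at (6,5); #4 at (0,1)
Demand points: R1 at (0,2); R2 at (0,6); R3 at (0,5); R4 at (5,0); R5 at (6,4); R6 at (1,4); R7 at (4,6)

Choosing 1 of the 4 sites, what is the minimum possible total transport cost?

31

Open {#1}.
  R1→#1 4, R2→#1 6, R3→#1 5, R4→#1 5, R5→#1 4, R6→#1 3, R7→#1 4  ⇒ total 31.
Compare {#2}: total 33.
Compare {#3}: total 38.
No size-1 selection does better; minimum is 31.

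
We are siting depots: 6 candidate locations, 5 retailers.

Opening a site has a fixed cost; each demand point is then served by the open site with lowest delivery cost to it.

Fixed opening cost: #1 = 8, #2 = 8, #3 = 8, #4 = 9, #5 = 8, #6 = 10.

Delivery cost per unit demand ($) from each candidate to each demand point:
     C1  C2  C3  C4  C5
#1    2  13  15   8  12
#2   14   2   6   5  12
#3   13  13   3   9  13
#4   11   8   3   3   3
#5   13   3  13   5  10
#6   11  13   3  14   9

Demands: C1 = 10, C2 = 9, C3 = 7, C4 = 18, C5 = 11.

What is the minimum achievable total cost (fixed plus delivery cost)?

Open {#1, #2, #4}: assign each demand point to its cheapest open site.
  C1→#1 10×2=20, C2→#2 9×2=18, C3→#4 7×3=21, C4→#4 18×3=54, C5→#4 11×3=33
  delivery cost 146, fixed 25 → total 171.
Compare {#1, #2, #3, #4}: delivery cost 146 + fixed 33 = 179.
Compare {#1, #2, #4, #5}: delivery cost 146 + fixed 33 = 179.
Compare {#1, #4, #5}: delivery cost 155 + fixed 25 = 180.
All other subsets cost ≥ 179. Minimum total cost: 171.

171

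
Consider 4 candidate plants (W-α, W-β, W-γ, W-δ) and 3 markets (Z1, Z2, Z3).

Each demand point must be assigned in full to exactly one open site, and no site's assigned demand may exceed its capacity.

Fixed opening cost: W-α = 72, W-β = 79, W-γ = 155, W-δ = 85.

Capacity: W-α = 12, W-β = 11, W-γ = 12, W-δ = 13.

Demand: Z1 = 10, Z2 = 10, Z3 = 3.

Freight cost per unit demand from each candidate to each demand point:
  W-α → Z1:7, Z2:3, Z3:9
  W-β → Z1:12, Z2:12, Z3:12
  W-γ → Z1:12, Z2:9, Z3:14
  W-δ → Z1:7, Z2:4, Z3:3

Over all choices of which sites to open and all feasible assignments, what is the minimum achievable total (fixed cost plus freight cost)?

266

Open {W-α, W-δ}; cheapest assignment that respects the capacities:
  W-α (cap 12, load 10): Z2 — cost 10×3 = 30
  W-δ (cap 13, load 13): Z1, Z3 — cost 10×7 + 3×3 = 79
  Shipping 109, fixed 157 → total 266.
  Any other capacity-feasible assignment to {W-α, W-δ} ships for at least 109.
Compare {W-β, W-δ}: its best feasible assignment gives total 333.
Compare {W-α, W-β, W-δ}: its best feasible assignment gives total 345.
Every other set of open sites that can feasibly serve all demand totals ≥ 333 even under its best assignment. Minimum: 266.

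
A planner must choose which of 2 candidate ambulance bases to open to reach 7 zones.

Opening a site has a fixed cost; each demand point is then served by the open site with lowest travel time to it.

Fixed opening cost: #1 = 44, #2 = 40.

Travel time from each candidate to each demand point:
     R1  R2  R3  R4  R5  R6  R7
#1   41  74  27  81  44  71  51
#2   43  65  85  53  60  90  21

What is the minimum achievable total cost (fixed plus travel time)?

Open {#1, #2}: assign each demand point to its cheapest open site.
  R1→#1 41, R2→#2 65, R3→#1 27, R4→#2 53, R5→#1 44, R6→#1 71, R7→#2 21
  travel time 322, fixed 84 → total 406.
Compare {#1}: travel time 389 + fixed 44 = 433.
Compare {#2}: travel time 417 + fixed 40 = 457.

406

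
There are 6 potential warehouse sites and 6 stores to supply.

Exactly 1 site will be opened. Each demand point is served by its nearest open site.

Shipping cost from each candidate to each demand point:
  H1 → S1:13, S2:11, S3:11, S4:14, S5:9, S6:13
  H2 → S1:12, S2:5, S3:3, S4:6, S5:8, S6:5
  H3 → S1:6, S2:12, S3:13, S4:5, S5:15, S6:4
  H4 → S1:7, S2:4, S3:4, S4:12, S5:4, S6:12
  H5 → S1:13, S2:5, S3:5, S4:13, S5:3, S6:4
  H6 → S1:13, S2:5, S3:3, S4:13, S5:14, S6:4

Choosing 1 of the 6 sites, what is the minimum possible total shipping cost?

Open {H2}.
  S1→H2 12, S2→H2 5, S3→H2 3, S4→H2 6, S5→H2 8, S6→H2 5  ⇒ total 39.
Compare {H4}: total 43.
Compare {H5}: total 43.
No size-1 selection does better; minimum is 39.

39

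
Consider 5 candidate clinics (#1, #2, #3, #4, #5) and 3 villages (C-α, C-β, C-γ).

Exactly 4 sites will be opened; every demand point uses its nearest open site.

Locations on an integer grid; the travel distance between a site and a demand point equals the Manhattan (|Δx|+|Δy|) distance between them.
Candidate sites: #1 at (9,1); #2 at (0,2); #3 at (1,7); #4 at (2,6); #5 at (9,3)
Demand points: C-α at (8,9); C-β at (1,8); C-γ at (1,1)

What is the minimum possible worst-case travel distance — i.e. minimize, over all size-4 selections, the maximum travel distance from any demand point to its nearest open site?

7

Open {#1, #2, #3, #5}.
  Farthest demand point is C-α at travel distance 7 (to #5); all others are ≤ 7.
With {#1, #2, #4, #5} the worst case is 7.
With {#1, #3, #4, #5} the worst case is 7.
No size-4 selection achieves below 7.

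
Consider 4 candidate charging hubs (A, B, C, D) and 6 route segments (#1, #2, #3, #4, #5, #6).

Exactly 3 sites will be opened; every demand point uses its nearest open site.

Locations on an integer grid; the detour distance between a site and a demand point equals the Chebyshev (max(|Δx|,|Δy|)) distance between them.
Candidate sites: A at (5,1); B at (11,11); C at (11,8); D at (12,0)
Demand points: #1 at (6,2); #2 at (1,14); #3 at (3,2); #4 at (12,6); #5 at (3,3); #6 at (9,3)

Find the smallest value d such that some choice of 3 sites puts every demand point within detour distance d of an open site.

10

Open {A, B, C}.
  Farthest demand point is #2 at detour distance 10 (to B); all others are ≤ 10.
With {A, B, D} the worst case is 10.
With {A, C, D} the worst case is 10.
No size-3 selection achieves below 10.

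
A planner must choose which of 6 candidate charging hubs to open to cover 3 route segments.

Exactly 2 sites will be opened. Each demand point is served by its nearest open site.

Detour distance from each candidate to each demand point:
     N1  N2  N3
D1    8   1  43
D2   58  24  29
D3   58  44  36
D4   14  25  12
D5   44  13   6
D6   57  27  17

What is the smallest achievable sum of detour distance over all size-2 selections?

Open {D1, D5}.
  N1→D1 8, N2→D1 1, N3→D5 6  ⇒ total 15.
Compare {D1, D4}: total 21.
Compare {D1, D6}: total 26.
No size-2 selection does better; minimum is 15.

15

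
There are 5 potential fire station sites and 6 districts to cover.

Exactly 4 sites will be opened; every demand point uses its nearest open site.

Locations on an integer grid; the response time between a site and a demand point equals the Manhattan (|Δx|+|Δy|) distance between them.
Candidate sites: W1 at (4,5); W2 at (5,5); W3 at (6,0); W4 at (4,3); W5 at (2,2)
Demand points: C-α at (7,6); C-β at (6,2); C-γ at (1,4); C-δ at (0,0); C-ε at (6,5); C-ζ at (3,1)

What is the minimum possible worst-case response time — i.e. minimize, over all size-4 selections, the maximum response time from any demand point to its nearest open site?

Open {W1, W2, W3, W5}.
  Farthest demand point is C-δ at response time 4 (to W5); all others are ≤ 4.
With {W1, W2, W4, W5} the worst case is 4.
With {W1, W3, W4, W5} the worst case is 4.
No size-4 selection achieves below 4.

4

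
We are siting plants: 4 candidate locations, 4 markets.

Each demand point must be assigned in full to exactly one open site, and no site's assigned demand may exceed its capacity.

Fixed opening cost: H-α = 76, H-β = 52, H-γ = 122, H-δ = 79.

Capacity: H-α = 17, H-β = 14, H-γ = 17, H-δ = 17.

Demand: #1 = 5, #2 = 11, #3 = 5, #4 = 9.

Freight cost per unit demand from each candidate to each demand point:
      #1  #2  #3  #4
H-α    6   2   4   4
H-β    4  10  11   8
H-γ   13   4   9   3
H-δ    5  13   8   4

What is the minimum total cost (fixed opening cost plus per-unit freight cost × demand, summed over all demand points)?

Open {H-α, H-δ}; cheapest assignment that respects the capacities:
  H-α (cap 17, load 16): #2, #3 — cost 11×2 + 5×4 = 42
  H-δ (cap 17, load 14): #1, #4 — cost 5×5 + 9×4 = 61
  Shipping 103, fixed 155 → total 258.
  Any other capacity-feasible assignment to {H-α, H-δ} ships for at least 103.
Compare {H-α, H-β}: its best feasible assignment gives total 262.
Compare {H-α, H-β, H-δ}: its best feasible assignment gives total 305.
Every other set of open sites that can feasibly serve all demand totals ≥ 262 even under its best assignment. Minimum: 258.

258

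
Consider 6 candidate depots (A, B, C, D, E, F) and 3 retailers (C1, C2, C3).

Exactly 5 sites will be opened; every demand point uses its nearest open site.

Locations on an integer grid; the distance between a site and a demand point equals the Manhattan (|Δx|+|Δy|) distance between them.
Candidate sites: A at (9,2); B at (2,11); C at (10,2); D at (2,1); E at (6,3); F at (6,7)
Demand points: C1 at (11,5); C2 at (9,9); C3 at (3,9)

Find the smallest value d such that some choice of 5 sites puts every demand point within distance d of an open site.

5

Open {A, B, C, D, F}.
  Farthest demand point is C2 at distance 5 (to F); all others are ≤ 5.
With {A, B, C, E, F} the worst case is 5.
With {A, B, D, E, F} the worst case is 5.
No size-5 selection achieves below 5.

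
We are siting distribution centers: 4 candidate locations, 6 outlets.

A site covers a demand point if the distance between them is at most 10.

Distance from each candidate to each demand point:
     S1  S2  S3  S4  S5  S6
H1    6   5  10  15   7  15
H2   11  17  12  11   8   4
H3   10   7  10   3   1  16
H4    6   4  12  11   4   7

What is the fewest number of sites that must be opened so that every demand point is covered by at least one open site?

2

Coverage sets (demand points within 10 of each site):
  H1: {S1, S2, S3, S5}
  H2: {S5, S6}
  H3: {S1, S2, S3, S4, S5}
  H4: {S1, S2, S5, S6}
No single site covers all 6 demand points.
But {H2, H3} covers everything, so the minimum is 2.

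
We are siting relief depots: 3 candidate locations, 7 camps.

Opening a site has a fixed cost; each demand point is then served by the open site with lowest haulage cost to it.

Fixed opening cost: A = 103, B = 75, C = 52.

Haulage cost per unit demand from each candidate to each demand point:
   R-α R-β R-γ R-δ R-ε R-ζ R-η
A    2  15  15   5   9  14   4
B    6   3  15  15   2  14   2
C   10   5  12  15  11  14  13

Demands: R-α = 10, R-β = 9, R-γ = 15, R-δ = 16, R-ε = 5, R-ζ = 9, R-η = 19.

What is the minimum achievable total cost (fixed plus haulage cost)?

Open {A, B}: assign each demand point to its cheapest open site.
  R-α→A 10×2=20, R-β→B 9×3=27, R-γ→A 15×15=225, R-δ→A 16×5=80, R-ε→B 5×2=10, R-ζ→A 9×14=126, R-η→B 19×2=38
  haulage cost 526, fixed 178 → total 704.
Compare {A, B, C}: haulage cost 481 + fixed 230 = 711.
Compare {A, C}: haulage cost 572 + fixed 155 = 727.
Compare {B}: haulage cost 726 + fixed 75 = 801.
All other subsets cost ≥ 711. Minimum total cost: 704.

704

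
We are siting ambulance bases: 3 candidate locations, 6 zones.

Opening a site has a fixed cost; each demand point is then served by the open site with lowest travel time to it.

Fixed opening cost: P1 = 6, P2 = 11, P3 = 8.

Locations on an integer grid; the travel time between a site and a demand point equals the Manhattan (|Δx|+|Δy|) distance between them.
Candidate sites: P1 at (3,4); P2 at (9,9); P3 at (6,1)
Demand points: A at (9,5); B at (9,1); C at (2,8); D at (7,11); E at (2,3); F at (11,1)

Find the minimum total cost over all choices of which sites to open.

Open {P1, P3}: assign each demand point to its cheapest open site.
  A→P1 7, B→P3 3, C→P1 5, D→P1 11, E→P1 2, F→P3 5
  travel time 33, fixed 14 → total 47.
Compare {P1, P2, P3}: travel time 23 + fixed 25 = 48.
Compare {P2, P3}: travel time 30 + fixed 19 = 49.
Compare {P1, P2}: travel time 33 + fixed 17 = 50.
All other subsets cost ≥ 48. Minimum total cost: 47.

47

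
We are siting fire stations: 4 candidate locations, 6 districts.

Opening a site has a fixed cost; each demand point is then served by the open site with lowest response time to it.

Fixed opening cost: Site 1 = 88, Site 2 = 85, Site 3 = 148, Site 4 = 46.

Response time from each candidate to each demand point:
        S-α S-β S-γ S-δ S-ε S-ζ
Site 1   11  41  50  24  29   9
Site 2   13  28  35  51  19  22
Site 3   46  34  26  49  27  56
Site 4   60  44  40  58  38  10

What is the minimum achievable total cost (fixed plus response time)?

Open {Site 1}: assign each demand point to its cheapest open site.
  S-α→Site 1 11, S-β→Site 1 41, S-γ→Site 1 50, S-δ→Site 1 24, S-ε→Site 1 29, S-ζ→Site 1 9
  response time 164, fixed 88 → total 252.
Compare {Site 2}: response time 168 + fixed 85 = 253.
Compare {Site 2, Site 4}: response time 156 + fixed 131 = 287.
Compare {Site 1, Site 4}: response time 154 + fixed 134 = 288.
All other subsets cost ≥ 253. Minimum total cost: 252.

252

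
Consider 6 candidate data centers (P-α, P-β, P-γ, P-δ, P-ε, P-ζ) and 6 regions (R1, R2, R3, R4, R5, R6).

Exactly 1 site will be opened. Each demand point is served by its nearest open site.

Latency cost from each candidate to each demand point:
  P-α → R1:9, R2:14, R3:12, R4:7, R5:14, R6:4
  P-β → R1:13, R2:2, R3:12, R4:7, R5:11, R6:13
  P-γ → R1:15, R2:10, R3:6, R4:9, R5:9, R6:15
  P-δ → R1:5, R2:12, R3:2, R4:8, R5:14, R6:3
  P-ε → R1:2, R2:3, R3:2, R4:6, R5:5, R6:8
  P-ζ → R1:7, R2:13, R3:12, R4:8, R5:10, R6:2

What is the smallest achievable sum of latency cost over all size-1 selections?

Open {P-ε}.
  R1→P-ε 2, R2→P-ε 3, R3→P-ε 2, R4→P-ε 6, R5→P-ε 5, R6→P-ε 8  ⇒ total 26.
Compare {P-δ}: total 44.
Compare {P-ζ}: total 52.
No size-1 selection does better; minimum is 26.

26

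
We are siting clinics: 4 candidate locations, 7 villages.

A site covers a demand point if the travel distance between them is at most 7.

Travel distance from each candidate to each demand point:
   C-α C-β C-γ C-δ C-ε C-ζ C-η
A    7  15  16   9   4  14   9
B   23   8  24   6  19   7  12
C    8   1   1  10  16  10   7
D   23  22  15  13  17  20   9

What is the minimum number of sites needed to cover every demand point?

3

Coverage sets (demand points within 7 of each site):
  A: {C-α, C-ε}
  B: {C-δ, C-ζ}
  C: {C-β, C-γ, C-η}
  D: {}
No 2 sites suffice: every size-2 union leaves at least one demand point uncovered.
But {A, B, C} covers everything, so the minimum is 3.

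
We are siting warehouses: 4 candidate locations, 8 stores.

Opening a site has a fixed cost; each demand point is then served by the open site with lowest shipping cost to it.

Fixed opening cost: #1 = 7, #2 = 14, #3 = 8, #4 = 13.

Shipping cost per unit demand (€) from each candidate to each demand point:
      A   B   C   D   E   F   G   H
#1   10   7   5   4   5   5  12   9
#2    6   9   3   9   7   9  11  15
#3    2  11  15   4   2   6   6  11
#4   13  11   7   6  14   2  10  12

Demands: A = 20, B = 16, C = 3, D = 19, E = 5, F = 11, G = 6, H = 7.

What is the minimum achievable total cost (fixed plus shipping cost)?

Open {#1, #3, #4}: assign each demand point to its cheapest open site.
  A→#3 20×2=40, B→#1 16×7=112, C→#1 3×5=15, D→#1 19×4=76, E→#3 5×2=10, F→#4 11×2=22, G→#3 6×6=36, H→#1 7×9=63
  shipping cost 374, fixed 28 → total 402.
Compare {#1, #2, #3, #4}: shipping cost 368 + fixed 42 = 410.
Compare {#1, #3}: shipping cost 407 + fixed 15 = 422.
Compare {#1, #2, #3}: shipping cost 401 + fixed 29 = 430.
All other subsets cost ≥ 410. Minimum total cost: 402.

402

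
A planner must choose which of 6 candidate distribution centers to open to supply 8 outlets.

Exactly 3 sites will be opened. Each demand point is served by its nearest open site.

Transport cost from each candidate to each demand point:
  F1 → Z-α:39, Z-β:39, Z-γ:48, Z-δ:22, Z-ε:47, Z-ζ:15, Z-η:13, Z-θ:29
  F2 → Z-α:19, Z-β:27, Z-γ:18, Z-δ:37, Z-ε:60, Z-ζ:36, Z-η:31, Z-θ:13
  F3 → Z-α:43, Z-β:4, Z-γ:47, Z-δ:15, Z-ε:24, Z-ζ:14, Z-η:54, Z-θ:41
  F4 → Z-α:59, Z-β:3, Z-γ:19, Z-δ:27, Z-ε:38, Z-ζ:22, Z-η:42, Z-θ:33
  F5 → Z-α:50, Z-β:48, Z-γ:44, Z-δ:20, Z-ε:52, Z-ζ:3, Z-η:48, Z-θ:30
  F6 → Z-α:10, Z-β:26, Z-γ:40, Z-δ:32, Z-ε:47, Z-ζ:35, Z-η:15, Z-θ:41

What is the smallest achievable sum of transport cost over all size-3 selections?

Open {F2, F3, F6}.
  Z-α→F6 10, Z-β→F3 4, Z-γ→F2 18, Z-δ→F3 15, Z-ε→F3 24, Z-ζ→F3 14, Z-η→F6 15, Z-θ→F2 13  ⇒ total 113.
Compare {F1, F2, F3}: total 120.
Compare {F2, F3, F5}: total 127.
No size-3 selection does better; minimum is 113.

113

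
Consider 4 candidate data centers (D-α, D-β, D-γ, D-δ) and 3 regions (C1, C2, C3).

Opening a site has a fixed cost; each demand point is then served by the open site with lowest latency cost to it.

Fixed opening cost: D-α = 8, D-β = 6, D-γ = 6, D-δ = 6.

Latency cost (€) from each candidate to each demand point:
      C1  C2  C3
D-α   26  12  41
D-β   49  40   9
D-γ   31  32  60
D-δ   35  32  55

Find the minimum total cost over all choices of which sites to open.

Open {D-α, D-β}: assign each demand point to its cheapest open site.
  C1→D-α 26, C2→D-α 12, C3→D-β 9
  latency cost 47, fixed 14 → total 61.
Compare {D-α, D-β, D-γ}: latency cost 47 + fixed 20 = 67.
Compare {D-α, D-β, D-δ}: latency cost 47 + fixed 20 = 67.
Compare {D-α, D-β, D-γ, D-δ}: latency cost 47 + fixed 26 = 73.
All other subsets cost ≥ 67. Minimum total cost: 61.

61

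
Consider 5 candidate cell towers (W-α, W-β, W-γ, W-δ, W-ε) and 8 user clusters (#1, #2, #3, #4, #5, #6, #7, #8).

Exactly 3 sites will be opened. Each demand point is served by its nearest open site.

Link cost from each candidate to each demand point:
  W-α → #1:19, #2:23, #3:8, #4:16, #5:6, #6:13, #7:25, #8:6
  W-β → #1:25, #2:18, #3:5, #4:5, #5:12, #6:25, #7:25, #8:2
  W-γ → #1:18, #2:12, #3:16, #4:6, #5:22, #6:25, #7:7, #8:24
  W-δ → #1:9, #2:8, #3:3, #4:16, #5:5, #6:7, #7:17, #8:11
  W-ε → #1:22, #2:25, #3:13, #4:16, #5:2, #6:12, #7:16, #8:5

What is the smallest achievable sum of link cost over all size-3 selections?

46

Open {W-β, W-γ, W-δ}.
  #1→W-δ 9, #2→W-δ 8, #3→W-δ 3, #4→W-β 5, #5→W-δ 5, #6→W-δ 7, #7→W-γ 7, #8→W-β 2  ⇒ total 46.
Compare {W-γ, W-δ, W-ε}: total 47.
Compare {W-α, W-γ, W-δ}: total 51.
No size-3 selection does better; minimum is 46.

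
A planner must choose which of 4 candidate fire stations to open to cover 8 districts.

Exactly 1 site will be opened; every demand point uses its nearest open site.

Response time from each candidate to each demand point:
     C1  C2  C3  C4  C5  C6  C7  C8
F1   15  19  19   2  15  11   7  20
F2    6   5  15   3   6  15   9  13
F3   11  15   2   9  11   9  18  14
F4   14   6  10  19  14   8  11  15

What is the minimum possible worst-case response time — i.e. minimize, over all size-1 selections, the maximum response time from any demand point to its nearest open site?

Open {F2}.
  Farthest demand point is C3 at response time 15 (to F2); all others are ≤ 15.
With {F3} the worst case is 18.
With {F4} the worst case is 19.
No size-1 selection achieves below 15.

15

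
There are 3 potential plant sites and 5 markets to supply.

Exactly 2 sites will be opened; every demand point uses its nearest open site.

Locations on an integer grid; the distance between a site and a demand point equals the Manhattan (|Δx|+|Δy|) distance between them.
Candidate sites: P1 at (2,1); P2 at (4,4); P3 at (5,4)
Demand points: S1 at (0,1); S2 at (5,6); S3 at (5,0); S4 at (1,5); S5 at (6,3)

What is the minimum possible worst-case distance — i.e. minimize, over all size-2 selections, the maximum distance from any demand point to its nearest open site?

4

Open {P1, P2}.
  Farthest demand point is S3 at distance 4 (to P1); all others are ≤ 4.
With {P1, P3} the worst case is 5.
With {P2, P3} the worst case is 7.
No size-2 selection achieves below 4.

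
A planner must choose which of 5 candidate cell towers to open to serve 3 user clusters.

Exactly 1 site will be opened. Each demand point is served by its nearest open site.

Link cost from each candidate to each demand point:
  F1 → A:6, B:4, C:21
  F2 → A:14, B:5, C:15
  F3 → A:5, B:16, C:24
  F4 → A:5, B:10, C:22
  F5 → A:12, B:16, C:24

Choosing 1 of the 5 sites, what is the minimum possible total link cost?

Open {F1}.
  A→F1 6, B→F1 4, C→F1 21  ⇒ total 31.
Compare {F2}: total 34.
Compare {F4}: total 37.
No size-1 selection does better; minimum is 31.

31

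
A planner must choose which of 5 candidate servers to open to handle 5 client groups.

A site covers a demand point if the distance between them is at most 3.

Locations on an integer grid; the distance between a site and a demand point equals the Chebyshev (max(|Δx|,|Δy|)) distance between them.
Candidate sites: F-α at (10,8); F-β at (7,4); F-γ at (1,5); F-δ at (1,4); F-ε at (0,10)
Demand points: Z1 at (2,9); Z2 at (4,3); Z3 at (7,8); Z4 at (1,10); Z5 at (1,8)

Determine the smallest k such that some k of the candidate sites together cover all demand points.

Coverage sets (demand points within 3 of each site):
  F-α: {Z3}
  F-β: {Z2}
  F-γ: {Z2, Z5}
  F-δ: {Z2}
  F-ε: {Z1, Z4, Z5}
No 2 sites suffice: every size-2 union leaves at least one demand point uncovered.
But {F-α, F-β, F-ε} covers everything, so the minimum is 3.

3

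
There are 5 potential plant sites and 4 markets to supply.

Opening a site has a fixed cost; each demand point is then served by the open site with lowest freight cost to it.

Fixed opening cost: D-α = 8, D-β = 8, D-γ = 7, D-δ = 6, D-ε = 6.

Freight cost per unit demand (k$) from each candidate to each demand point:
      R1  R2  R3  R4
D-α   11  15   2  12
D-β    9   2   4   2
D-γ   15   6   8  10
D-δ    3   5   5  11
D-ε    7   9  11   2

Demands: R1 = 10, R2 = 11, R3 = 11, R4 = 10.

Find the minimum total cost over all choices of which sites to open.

116

Open {D-α, D-β, D-δ}: assign each demand point to its cheapest open site.
  R1→D-δ 10×3=30, R2→D-β 11×2=22, R3→D-α 11×2=22, R4→D-β 10×2=20
  freight cost 94, fixed 22 → total 116.
Compare {D-α, D-β, D-δ, D-ε}: freight cost 94 + fixed 28 = 122.
Compare {D-α, D-β, D-γ, D-δ}: freight cost 94 + fixed 29 = 123.
Compare {D-α, D-β, D-γ, D-δ, D-ε}: freight cost 94 + fixed 35 = 129.
All other subsets cost ≥ 122. Minimum total cost: 116.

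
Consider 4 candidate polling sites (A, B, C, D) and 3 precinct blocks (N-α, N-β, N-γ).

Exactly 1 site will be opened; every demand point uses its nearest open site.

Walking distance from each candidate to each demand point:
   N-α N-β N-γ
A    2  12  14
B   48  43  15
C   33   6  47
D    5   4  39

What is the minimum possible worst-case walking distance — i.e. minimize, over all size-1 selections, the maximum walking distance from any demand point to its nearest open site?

14

Open {A}.
  Farthest demand point is N-γ at walking distance 14 (to A); all others are ≤ 14.
With {D} the worst case is 39.
With {C} the worst case is 47.
No size-1 selection achieves below 14.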